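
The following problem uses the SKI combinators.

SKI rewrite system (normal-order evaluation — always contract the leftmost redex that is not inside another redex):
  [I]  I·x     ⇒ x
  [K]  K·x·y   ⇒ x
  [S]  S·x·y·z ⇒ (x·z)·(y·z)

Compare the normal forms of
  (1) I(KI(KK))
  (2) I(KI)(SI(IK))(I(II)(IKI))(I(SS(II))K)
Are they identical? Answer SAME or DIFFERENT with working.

Answer: SAME — A ⇓ I, B ⇓ I

Reduction:
Term A:
  start: I(KI(KK))
  step 1: KI(KK)
  step 2: I

Term B:
  start: I(KI)(SI(IK))(I(II)(IKI))(I(SS(II))K)
  step 1: KI(SI(IK))(I(II)(IKI))(I(SS(II))K)
  step 2: I(I(II)(IKI))(I(SS(II))K)
  step 3: I(II)(IKI)(I(SS(II))K)
  step 4: II(IKI)(I(SS(II))K)
  step 5: I(IKI)(I(SS(II))K)
  step 6: IKI(I(SS(II))K)
  step 7: KI(I(SS(II))K)
  step 8: I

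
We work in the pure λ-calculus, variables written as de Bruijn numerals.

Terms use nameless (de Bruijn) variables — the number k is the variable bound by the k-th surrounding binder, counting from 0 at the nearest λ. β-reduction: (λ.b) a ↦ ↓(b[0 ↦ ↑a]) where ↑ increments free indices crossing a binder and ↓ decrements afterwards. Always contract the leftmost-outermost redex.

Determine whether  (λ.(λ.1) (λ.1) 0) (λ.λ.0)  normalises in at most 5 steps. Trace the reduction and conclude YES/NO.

Answer: YES — reaches normal form λ.0 in 3 ≤ 5 steps

Derivation:
  start: (λ.(λ.1) (λ.1) 0) (λ.λ.0)
  →1  (λ.λ.λ.0) (λ.λ.λ.0) (λ.λ.0)
  →2  (λ.λ.0) (λ.λ.0)
  →3  λ.0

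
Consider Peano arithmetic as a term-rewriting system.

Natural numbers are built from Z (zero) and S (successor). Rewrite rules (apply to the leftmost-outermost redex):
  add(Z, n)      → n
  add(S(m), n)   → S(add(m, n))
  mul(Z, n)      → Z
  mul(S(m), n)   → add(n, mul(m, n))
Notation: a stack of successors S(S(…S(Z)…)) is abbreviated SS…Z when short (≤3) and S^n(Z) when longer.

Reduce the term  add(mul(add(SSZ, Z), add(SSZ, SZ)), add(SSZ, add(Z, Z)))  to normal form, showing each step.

  start: add(mul(add(SSZ, Z), add(SSZ, SZ)), add(SSZ, add(Z, Z)))
  [1] add(mul(S(add(SZ, Z)), add(SSZ, SZ)), add(SSZ, add(Z, Z)))
  [2] add(add(add(SSZ, SZ), mul(add(SZ, Z), add(SSZ, SZ))), add(SSZ, add(Z, Z)))
  [3] add(add(S(add(SZ, SZ)), mul(add(SZ, Z), add(SSZ, SZ))), add(SSZ, add(Z, Z)))
  [4] add(S(add(add(SZ, SZ), mul(add(SZ, Z), add(SSZ, SZ)))), add(SSZ, add(Z, Z)))
  [5] S(add(add(add(SZ, SZ), mul(add(SZ, Z), add(SSZ, SZ))), add(SSZ, add(Z, Z))))
  [6] S(add(add(S(add(Z, SZ)), mul(add(SZ, Z), add(SSZ, SZ))), add(SSZ, add(Z, Z))))
  [7] S(add(S(add(add(Z, SZ), mul(add(SZ, Z), add(SSZ, SZ)))), add(SSZ, add(Z, Z))))
  [8] S(S(add(add(add(Z, SZ), mul(add(SZ, Z), add(SSZ, SZ))), add(SSZ, add(Z, Z)))))
  [9] S(S(add(add(SZ, mul(add(SZ, Z), add(SSZ, SZ))), add(SSZ, add(Z, Z)))))
  [10] S(S(add(S(add(Z, mul(add(SZ, Z), add(SSZ, SZ)))), add(SSZ, add(Z, Z)))))
  [11] S(S(S(add(add(Z, mul(add(SZ, Z), add(SSZ, SZ))), add(SSZ, add(Z, Z))))))
  [12] S(S(S(add(mul(add(SZ, Z), add(SSZ, SZ)), add(SSZ, add(Z, Z))))))
  [13] S(S(S(add(mul(S(add(Z, Z)), add(SSZ, SZ)), add(SSZ, add(Z, Z))))))
  [14] S(S(S(add(add(add(SSZ, SZ), mul(add(Z, Z), add(SSZ, SZ))), add(SSZ, add(Z, Z))))))
  [15] S(S(S(add(add(S(add(SZ, SZ)), mul(add(Z, Z), add(SSZ, SZ))), add(SSZ, add(Z, Z))))))
  [16] S(S(S(add(S(add(add(SZ, SZ), mul(add(Z, Z), add(SSZ, SZ)))), add(SSZ, add(Z, Z))))))
  [17] S(S(S(S(add(add(add(SZ, SZ), mul(add(Z, Z), add(SSZ, SZ))), add(SSZ, add(Z, Z)))))))
  [18] S(S(S(S(add(add(S(add(Z, SZ)), mul(add(Z, Z), add(SSZ, SZ))), add(SSZ, add(Z, Z)))))))
  [19] S(S(S(S(add(S(add(add(Z, SZ), mul(add(Z, Z), add(SSZ, SZ)))), add(SSZ, add(Z, Z)))))))
  [20] S(S(S(S(S(add(add(add(Z, SZ), mul(add(Z, Z), add(SSZ, SZ))), add(SSZ, add(Z, Z))))))))
  [21] S(S(S(S(S(add(add(SZ, mul(add(Z, Z), add(SSZ, SZ))), add(SSZ, add(Z, Z))))))))
  [22] S(S(S(S(S(add(S(add(Z, mul(add(Z, Z), add(SSZ, SZ)))), add(SSZ, add(Z, Z))))))))
  [23] S(S(S(S(S(S(add(add(Z, mul(add(Z, Z), add(SSZ, SZ))), add(SSZ, add(Z, Z)))))))))
  [24] S(S(S(S(S(S(add(mul(add(Z, Z), add(SSZ, SZ)), add(SSZ, add(Z, Z)))))))))
  [25] S(S(S(S(S(S(add(mul(Z, add(SSZ, SZ)), add(SSZ, add(Z, Z)))))))))
  [26] S(S(S(S(S(S(add(Z, add(SSZ, add(Z, Z)))))))))
  [27] S(S(S(S(S(S(add(SSZ, add(Z, Z))))))))
  [28] S(S(S(S(S(S(S(add(SZ, add(Z, Z)))))))))
  [29] S(S(S(S(S(S(S(S(add(Z, add(Z, Z))))))))))
  [30] S(S(S(S(S(S(S(S(add(Z, Z)))))))))
  [31] S^8(Z)

Answer: normal form = S^8(Z)  (in 31 steps)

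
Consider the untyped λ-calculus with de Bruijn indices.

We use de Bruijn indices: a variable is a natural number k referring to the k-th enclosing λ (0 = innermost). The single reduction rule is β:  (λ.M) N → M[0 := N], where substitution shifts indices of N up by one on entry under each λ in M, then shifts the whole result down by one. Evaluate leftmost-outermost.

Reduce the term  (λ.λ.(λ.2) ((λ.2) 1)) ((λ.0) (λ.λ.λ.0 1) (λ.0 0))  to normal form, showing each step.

  start: (λ.λ.(λ.2) ((λ.2) 1)) ((λ.0) (λ.λ.λ.0 1) (λ.0 0))
  →1  λ.(λ.(λ.0) (λ.λ.λ.0 1) (λ.0 0)) ((λ.(λ.0) (λ.λ.λ.0 1) (λ.0 0)) ((λ.0) (λ.λ.λ.0 1) (λ.0 0)))
  →2  λ.(λ.0) (λ.λ.λ.0 1) (λ.0 0)
  →3  λ.(λ.λ.λ.0 1) (λ.0 0)
  →4  λ.λ.λ.0 1

Answer: normal form = λ.λ.λ.0 1  (in 4 steps)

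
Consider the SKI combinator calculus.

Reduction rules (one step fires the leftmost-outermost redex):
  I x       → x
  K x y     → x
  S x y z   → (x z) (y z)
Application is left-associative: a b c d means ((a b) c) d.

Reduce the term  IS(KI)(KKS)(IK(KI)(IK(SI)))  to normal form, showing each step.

  start: IS(KI)(KKS)(IK(KI)(IK(SI)))
  step 1: S(KI)(KKS)(IK(KI)(IK(SI)))
  step 2: KI(IK(KI)(IK(SI)))(KKS(IK(KI)(IK(SI))))
  step 3: I(KKS(IK(KI)(IK(SI))))
  step 4: KKS(IK(KI)(IK(SI)))
  step 5: K(IK(KI)(IK(SI)))
  step 6: K(K(KI)(IK(SI)))
  step 7: K(KI)

Answer: normal form = K(KI)  (in 7 steps)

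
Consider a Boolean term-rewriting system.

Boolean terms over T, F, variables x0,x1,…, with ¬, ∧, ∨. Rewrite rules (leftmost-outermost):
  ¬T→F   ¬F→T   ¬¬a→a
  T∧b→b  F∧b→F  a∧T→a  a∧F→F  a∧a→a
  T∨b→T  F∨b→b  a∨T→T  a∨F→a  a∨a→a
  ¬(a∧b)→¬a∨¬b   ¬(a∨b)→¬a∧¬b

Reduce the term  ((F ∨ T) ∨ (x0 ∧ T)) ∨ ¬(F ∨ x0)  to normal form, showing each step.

  start: ((F ∨ T) ∨ (x0 ∧ T)) ∨ ¬(F ∨ x0)
  →1  (T ∨ (x0 ∧ T)) ∨ ¬(F ∨ x0)
  →2  T ∨ ¬(F ∨ x0)
  →3  T

Answer: normal form = T  (in 3 steps)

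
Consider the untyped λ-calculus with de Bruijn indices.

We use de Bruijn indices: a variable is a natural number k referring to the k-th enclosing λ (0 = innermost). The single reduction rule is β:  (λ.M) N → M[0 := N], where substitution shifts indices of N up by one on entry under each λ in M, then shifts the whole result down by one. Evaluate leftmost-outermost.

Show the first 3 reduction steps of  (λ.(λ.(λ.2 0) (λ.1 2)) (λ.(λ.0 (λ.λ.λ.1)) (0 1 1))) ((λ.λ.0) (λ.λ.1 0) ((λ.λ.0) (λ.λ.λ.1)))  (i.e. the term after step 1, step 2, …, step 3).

Answer: after 3 steps: (λ.λ.0) (λ.λ.1 0) ((λ.λ.0) (λ.λ.λ.1)) (λ.(λ.(λ.0 (λ.λ.λ.1)) (0 ((λ.λ.0) (λ.λ.1 0) ((λ.λ.0) (λ.λ.λ.1))) ((λ.λ.0) (λ.λ.1 0) ((λ.λ.0) (λ.λ.λ.1))))) ((λ.λ.0) (λ.λ.1 0) ((λ.λ.0) (λ.λ.λ.1))))

Reduction:
  start: (λ.(λ.(λ.2 0) (λ.1 2)) (λ.(λ.0 (λ.λ.λ.1)) (0 1 1))) ((λ.λ.0) (λ.λ.1 0) ((λ.λ.0) (λ.λ.λ.1)))
  [1] (λ.(λ.(λ.λ.0) (λ.λ.1 0) ((λ.λ.0) (λ.λ.λ.1)) 0) (λ.1 ((λ.λ.0) (λ.λ.1 0) ((λ.λ.0) (λ.λ.λ.1))))) (λ.(λ.0 (λ.λ.λ.1)) (0 ((λ.λ.0) (λ.λ.1 0) ((λ.λ.0) (λ.λ.λ.1))) ((λ.λ.0) (λ.λ.1 0) ((λ.λ.0) (λ.λ.λ.1)))))
  [2] (λ.(λ.λ.0) (λ.λ.1 0) ((λ.λ.0) (λ.λ.λ.1)) 0) (λ.(λ.(λ.0 (λ.λ.λ.1)) (0 ((λ.λ.0) (λ.λ.1 0) ((λ.λ.0) (λ.λ.λ.1))) ((λ.λ.0) (λ.λ.1 0) ((λ.λ.0) (λ.λ.λ.1))))) ((λ.λ.0) (λ.λ.1 0) ((λ.λ.0) (λ.λ.λ.1))))
  [3] (λ.λ.0) (λ.λ.1 0) ((λ.λ.0) (λ.λ.λ.1)) (λ.(λ.(λ.0 (λ.λ.λ.1)) (0 ((λ.λ.0) (λ.λ.1 0) ((λ.λ.0) (λ.λ.λ.1))) ((λ.λ.0) (λ.λ.1 0) ((λ.λ.0) (λ.λ.λ.1))))) ((λ.λ.0) (λ.λ.1 0) ((λ.λ.0) (λ.λ.λ.1))))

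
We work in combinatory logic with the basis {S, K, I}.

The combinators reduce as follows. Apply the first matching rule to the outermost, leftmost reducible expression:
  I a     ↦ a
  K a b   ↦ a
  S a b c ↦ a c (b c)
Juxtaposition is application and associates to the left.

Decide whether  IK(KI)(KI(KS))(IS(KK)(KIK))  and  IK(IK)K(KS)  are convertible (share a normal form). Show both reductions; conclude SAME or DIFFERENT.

Answer: DIFFERENT — A ⇓ I, B ⇓ K(KS)

Reduction:
Term A:
  start: IK(KI)(KI(KS))(IS(KK)(KIK))
  →1  K(KI)(KI(KS))(IS(KK)(KIK))
  →2  KI(IS(KK)(KIK))
  →3  I

Term B:
  start: IK(IK)K(KS)
  →1  K(IK)K(KS)
  →2  IK(KS)
  →3  K(KS)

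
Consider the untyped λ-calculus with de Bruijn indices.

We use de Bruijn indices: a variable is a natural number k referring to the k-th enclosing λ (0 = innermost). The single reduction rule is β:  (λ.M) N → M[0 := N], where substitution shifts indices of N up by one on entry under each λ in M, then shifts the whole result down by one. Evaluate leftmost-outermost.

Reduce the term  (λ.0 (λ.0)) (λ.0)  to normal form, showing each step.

Answer: normal form = λ.0  (in 2 steps)

Working:
  start: (λ.0 (λ.0)) (λ.0)
  →1  (λ.0) (λ.0)
  →2  λ.0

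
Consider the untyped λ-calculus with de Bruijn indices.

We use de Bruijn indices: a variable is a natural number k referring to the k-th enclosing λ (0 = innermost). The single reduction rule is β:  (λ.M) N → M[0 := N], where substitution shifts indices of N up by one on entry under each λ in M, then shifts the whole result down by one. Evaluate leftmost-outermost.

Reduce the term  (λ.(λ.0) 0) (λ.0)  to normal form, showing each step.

Answer: normal form = λ.0  (in 2 steps)

Working:
  start: (λ.(λ.0) 0) (λ.0)
  →1  (λ.0) (λ.0)
  →2  λ.0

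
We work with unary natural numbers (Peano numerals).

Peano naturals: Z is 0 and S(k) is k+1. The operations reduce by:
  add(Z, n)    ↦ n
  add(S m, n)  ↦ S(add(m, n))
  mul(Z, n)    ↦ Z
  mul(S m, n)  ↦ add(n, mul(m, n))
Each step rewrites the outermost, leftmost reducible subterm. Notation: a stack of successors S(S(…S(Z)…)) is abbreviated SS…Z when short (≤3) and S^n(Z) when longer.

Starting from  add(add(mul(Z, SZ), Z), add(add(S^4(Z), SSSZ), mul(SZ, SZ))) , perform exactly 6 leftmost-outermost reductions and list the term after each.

  start: add(add(mul(Z, SZ), Z), add(add(S^4(Z), SSSZ), mul(SZ, SZ)))
  step 1: add(add(Z, Z), add(add(S^4(Z), SSSZ), mul(SZ, SZ)))
  step 2: add(Z, add(add(S^4(Z), SSSZ), mul(SZ, SZ)))
  step 3: add(add(S^4(Z), SSSZ), mul(SZ, SZ))
  step 4: add(S(add(SSSZ, SSSZ)), mul(SZ, SZ))
  step 5: S(add(add(SSSZ, SSSZ), mul(SZ, SZ)))
  step 6: S(add(S(add(SSZ, SSSZ)), mul(SZ, SZ)))

Answer: after 6 steps: S(add(S(add(SSZ, SSSZ)), mul(SZ, SZ)))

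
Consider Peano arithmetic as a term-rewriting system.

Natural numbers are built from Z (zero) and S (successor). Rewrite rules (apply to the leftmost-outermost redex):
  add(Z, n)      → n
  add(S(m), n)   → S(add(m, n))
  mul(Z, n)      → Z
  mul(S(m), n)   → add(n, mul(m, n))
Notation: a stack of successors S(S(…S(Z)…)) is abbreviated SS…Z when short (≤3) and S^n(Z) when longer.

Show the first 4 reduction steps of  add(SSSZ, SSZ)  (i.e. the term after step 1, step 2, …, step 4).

Answer: after 4 steps: S^5(Z)

Derivation:
  start: add(SSSZ, SSZ)
  [1] S(add(SSZ, SSZ))
  [2] S(S(add(SZ, SSZ)))
  [3] S(S(S(add(Z, SSZ))))
  [4] S^5(Z)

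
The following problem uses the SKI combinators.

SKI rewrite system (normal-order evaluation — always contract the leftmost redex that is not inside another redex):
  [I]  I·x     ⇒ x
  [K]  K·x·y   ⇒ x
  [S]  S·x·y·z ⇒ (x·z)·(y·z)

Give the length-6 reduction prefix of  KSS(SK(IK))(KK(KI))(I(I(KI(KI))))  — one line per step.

Answer: after 6 steps: KI(KI)(KK(KI)(I(I(KI(KI)))))

Reduction:
  start: KSS(SK(IK))(KK(KI))(I(I(KI(KI))))
  →1  S(SK(IK))(KK(KI))(I(I(KI(KI))))
  →2  SK(IK)(I(I(KI(KI))))(KK(KI)(I(I(KI(KI)))))
  →3  K(I(I(KI(KI))))(IK(I(I(KI(KI)))))(KK(KI)(I(I(KI(KI)))))
  →4  I(I(KI(KI)))(KK(KI)(I(I(KI(KI)))))
  →5  I(KI(KI))(KK(KI)(I(I(KI(KI)))))
  →6  KI(KI)(KK(KI)(I(I(KI(KI)))))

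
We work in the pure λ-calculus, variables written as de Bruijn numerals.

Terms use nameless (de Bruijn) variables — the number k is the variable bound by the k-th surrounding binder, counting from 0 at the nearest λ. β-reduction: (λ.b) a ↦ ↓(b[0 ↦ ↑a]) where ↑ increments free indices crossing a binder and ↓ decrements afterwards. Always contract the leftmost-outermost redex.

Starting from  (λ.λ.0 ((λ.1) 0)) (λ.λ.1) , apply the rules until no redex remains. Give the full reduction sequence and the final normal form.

  start: (λ.λ.0 ((λ.1) 0)) (λ.λ.1)
  [1] λ.0 ((λ.1) 0)
  [2] λ.0 0

Answer: normal form = λ.0 0  (in 2 steps)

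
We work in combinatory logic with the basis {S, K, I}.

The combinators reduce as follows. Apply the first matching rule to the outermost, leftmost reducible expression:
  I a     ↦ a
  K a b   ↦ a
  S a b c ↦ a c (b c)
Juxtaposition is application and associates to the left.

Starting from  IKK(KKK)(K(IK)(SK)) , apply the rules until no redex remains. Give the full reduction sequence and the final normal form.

Answer: normal form = KK  (in 4 steps)

Derivation:
  start: IKK(KKK)(K(IK)(SK))
  [1] KK(KKK)(K(IK)(SK))
  [2] K(K(IK)(SK))
  [3] K(IK)
  [4] KK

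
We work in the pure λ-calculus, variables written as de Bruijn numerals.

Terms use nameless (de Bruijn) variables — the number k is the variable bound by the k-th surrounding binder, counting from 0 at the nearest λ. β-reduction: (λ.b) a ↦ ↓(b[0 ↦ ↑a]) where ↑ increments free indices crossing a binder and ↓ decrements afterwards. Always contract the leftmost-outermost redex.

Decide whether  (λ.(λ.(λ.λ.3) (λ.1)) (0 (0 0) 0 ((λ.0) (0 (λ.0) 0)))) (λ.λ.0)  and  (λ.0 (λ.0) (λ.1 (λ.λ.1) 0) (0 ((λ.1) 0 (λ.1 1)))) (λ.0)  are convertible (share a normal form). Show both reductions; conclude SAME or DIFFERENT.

Term A:
  start: (λ.(λ.(λ.λ.3) (λ.1)) (0 (0 0) 0 ((λ.0) (0 (λ.0) 0)))) (λ.λ.0)
  [1] (λ.(λ.λ.λ.λ.0) (λ.1)) ((λ.λ.0) ((λ.λ.0) (λ.λ.0)) (λ.λ.0) ((λ.0) ((λ.λ.0) (λ.0) (λ.λ.0))))
  [2] (λ.λ.λ.λ.0) (λ.(λ.λ.0) ((λ.λ.0) (λ.λ.0)) (λ.λ.0) ((λ.0) ((λ.λ.0) (λ.0) (λ.λ.0))))
  [3] λ.λ.λ.0

Term B:
  start: (λ.0 (λ.0) (λ.1 (λ.λ.1) 0) (0 ((λ.1) 0 (λ.1 1)))) (λ.0)
  [1] (λ.0) (λ.0) (λ.(λ.0) (λ.λ.1) 0) ((λ.0) ((λ.λ.0) (λ.0) (λ.(λ.0) (λ.0))))
  [2] (λ.0) (λ.(λ.0) (λ.λ.1) 0) ((λ.0) ((λ.λ.0) (λ.0) (λ.(λ.0) (λ.0))))
  [3] (λ.(λ.0) (λ.λ.1) 0) ((λ.0) ((λ.λ.0) (λ.0) (λ.(λ.0) (λ.0))))
  [4] (λ.0) (λ.λ.1) ((λ.0) ((λ.λ.0) (λ.0) (λ.(λ.0) (λ.0))))
  [5] (λ.λ.1) ((λ.0) ((λ.λ.0) (λ.0) (λ.(λ.0) (λ.0))))
  [6] λ.(λ.0) ((λ.λ.0) (λ.0) (λ.(λ.0) (λ.0)))
  [7] λ.(λ.λ.0) (λ.0) (λ.(λ.0) (λ.0))
  [8] λ.(λ.0) (λ.(λ.0) (λ.0))
  [9] λ.λ.(λ.0) (λ.0)
  [10] λ.λ.λ.0

Answer: SAME — A ⇓ λ.λ.λ.0, B ⇓ λ.λ.λ.0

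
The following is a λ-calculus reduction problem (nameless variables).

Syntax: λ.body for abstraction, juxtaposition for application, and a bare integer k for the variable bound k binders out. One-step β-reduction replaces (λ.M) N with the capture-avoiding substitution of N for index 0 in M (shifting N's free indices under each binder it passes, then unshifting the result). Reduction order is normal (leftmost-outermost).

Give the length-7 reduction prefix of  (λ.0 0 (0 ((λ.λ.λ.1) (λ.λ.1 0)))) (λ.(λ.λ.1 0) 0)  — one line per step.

Answer: after 7 steps: λ.(λ.λ.1 0) ((λ.λ.λ.1) (λ.λ.1 0)) 0

Reduction:
  start: (λ.0 0 (0 ((λ.λ.λ.1) (λ.λ.1 0)))) (λ.(λ.λ.1 0) 0)
  [1] (λ.(λ.λ.1 0) 0) (λ.(λ.λ.1 0) 0) ((λ.(λ.λ.1 0) 0) ((λ.λ.λ.1) (λ.λ.1 0)))
  [2] (λ.λ.1 0) (λ.(λ.λ.1 0) 0) ((λ.(λ.λ.1 0) 0) ((λ.λ.λ.1) (λ.λ.1 0)))
  [3] (λ.(λ.(λ.λ.1 0) 0) 0) ((λ.(λ.λ.1 0) 0) ((λ.λ.λ.1) (λ.λ.1 0)))
  [4] (λ.(λ.λ.1 0) 0) ((λ.(λ.λ.1 0) 0) ((λ.λ.λ.1) (λ.λ.1 0)))
  [5] (λ.λ.1 0) ((λ.(λ.λ.1 0) 0) ((λ.λ.λ.1) (λ.λ.1 0)))
  [6] λ.(λ.(λ.λ.1 0) 0) ((λ.λ.λ.1) (λ.λ.1 0)) 0
  [7] λ.(λ.λ.1 0) ((λ.λ.λ.1) (λ.λ.1 0)) 0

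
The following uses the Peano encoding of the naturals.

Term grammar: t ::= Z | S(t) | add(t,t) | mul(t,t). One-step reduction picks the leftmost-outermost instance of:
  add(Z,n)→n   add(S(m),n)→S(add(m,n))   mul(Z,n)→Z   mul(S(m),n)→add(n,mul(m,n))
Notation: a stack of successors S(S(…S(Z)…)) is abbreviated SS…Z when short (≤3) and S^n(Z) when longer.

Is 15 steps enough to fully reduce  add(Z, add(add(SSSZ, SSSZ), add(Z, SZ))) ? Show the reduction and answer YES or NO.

Answer: YES — reaches normal form S^7(Z) in 13 ≤ 15 steps

Working:
  start: add(Z, add(add(SSSZ, SSSZ), add(Z, SZ)))
  [1] add(add(SSSZ, SSSZ), add(Z, SZ))
  [2] add(S(add(SSZ, SSSZ)), add(Z, SZ))
  [3] S(add(add(SSZ, SSSZ), add(Z, SZ)))
  [4] S(add(S(add(SZ, SSSZ)), add(Z, SZ)))
  [5] S(S(add(add(SZ, SSSZ), add(Z, SZ))))
  [6] S(S(add(S(add(Z, SSSZ)), add(Z, SZ))))
  [7] S(S(S(add(add(Z, SSSZ), add(Z, SZ)))))
  [8] S(S(S(add(SSSZ, add(Z, SZ)))))
  [9] S(S(S(S(add(SSZ, add(Z, SZ))))))
  [10] S(S(S(S(S(add(SZ, add(Z, SZ)))))))
  [11] S(S(S(S(S(S(add(Z, add(Z, SZ))))))))
  [12] S(S(S(S(S(S(add(Z, SZ)))))))
  [13] S^7(Z)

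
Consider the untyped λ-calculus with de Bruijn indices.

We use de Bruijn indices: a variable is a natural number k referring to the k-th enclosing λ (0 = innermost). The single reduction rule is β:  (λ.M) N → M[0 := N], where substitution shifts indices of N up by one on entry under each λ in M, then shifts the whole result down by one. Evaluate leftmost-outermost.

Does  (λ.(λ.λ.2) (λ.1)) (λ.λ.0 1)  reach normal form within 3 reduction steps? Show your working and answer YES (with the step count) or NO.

  start: (λ.(λ.λ.2) (λ.1)) (λ.λ.0 1)
  →1  (λ.λ.λ.λ.0 1) (λ.λ.λ.0 1)
  →2  λ.λ.λ.0 1

Answer: YES — reaches normal form λ.λ.λ.0 1 in 2 ≤ 3 steps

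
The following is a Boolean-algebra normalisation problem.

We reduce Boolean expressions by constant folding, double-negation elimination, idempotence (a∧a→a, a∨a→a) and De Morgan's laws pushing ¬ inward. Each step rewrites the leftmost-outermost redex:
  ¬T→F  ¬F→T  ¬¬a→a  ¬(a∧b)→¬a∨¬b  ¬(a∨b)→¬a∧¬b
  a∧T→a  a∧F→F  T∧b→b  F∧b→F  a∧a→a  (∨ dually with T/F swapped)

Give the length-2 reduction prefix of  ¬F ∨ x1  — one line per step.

  start: ¬F ∨ x1
  step 1: T ∨ x1
  step 2: T

Answer: after 2 steps: T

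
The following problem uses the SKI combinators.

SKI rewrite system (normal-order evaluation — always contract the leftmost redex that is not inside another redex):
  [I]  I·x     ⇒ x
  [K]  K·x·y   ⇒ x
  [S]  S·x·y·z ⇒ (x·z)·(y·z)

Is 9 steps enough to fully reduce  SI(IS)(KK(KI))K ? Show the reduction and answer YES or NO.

  start: SI(IS)(KK(KI))K
  step 1: I(KK(KI))(IS(KK(KI)))K
  step 2: KK(KI)(IS(KK(KI)))K
  step 3: K(IS(KK(KI)))K
  step 4: IS(KK(KI))
  step 5: S(KK(KI))
  step 6: SK

Answer: YES — reaches normal form SK in 6 ≤ 9 steps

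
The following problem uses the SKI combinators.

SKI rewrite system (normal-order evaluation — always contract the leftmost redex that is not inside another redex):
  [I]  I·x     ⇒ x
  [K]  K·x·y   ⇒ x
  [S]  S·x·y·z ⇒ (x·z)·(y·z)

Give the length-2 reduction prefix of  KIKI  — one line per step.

Answer: after 2 steps: I

Derivation:
  start: KIKI
  →1  II
  →2  I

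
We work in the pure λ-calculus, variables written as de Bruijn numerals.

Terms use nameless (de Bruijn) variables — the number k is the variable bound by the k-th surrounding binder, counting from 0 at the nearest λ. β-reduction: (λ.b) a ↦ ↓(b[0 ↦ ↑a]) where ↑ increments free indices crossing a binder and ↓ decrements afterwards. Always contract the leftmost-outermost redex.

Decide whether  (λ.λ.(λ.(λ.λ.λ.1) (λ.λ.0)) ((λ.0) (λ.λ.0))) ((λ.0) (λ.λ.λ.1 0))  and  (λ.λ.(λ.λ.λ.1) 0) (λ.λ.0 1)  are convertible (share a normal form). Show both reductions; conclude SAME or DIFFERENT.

Answer: SAME — A ⇓ λ.λ.λ.1, B ⇓ λ.λ.λ.1

Derivation:
Term A:
  start: (λ.λ.(λ.(λ.λ.λ.1) (λ.λ.0)) ((λ.0) (λ.λ.0))) ((λ.0) (λ.λ.λ.1 0))
  →1  λ.(λ.(λ.λ.λ.1) (λ.λ.0)) ((λ.0) (λ.λ.0))
  →2  λ.(λ.λ.λ.1) (λ.λ.0)
  →3  λ.λ.λ.1

Term B:
  start: (λ.λ.(λ.λ.λ.1) 0) (λ.λ.0 1)
  →1  λ.(λ.λ.λ.1) 0
  →2  λ.λ.λ.1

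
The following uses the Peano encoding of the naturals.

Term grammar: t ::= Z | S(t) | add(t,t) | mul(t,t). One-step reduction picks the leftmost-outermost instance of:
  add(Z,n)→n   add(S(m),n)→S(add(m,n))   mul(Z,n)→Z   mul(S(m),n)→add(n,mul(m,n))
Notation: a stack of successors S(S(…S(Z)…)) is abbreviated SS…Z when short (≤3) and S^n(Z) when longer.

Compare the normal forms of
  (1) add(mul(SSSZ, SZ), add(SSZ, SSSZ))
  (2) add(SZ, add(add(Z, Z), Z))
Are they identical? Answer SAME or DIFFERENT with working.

Answer: DIFFERENT — A ⇓ S^8(Z), B ⇓ SZ

Derivation:
Term A:
  start: add(mul(SSSZ, SZ), add(SSZ, SSSZ))
  step 1: add(add(SZ, mul(SSZ, SZ)), add(SSZ, SSSZ))
  step 2: add(S(add(Z, mul(SSZ, SZ))), add(SSZ, SSSZ))
  step 3: S(add(add(Z, mul(SSZ, SZ)), add(SSZ, SSSZ)))
  step 4: S(add(mul(SSZ, SZ), add(SSZ, SSSZ)))
  step 5: S(add(add(SZ, mul(SZ, SZ)), add(SSZ, SSSZ)))
  step 6: S(add(S(add(Z, mul(SZ, SZ))), add(SSZ, SSSZ)))
  step 7: S(S(add(add(Z, mul(SZ, SZ)), add(SSZ, SSSZ))))
  step 8: S(S(add(mul(SZ, SZ), add(SSZ, SSSZ))))
  step 9: S(S(add(add(SZ, mul(Z, SZ)), add(SSZ, SSSZ))))
  step 10: S(S(add(S(add(Z, mul(Z, SZ))), add(SSZ, SSSZ))))
  step 11: S(S(S(add(add(Z, mul(Z, SZ)), add(SSZ, SSSZ)))))
  step 12: S(S(S(add(mul(Z, SZ), add(SSZ, SSSZ)))))
  step 13: S(S(S(add(Z, add(SSZ, SSSZ)))))
  step 14: S(S(S(add(SSZ, SSSZ))))
  step 15: S(S(S(S(add(SZ, SSSZ)))))
  step 16: S(S(S(S(S(add(Z, SSSZ))))))
  step 17: S^8(Z)

Term B:
  start: add(SZ, add(add(Z, Z), Z))
  step 1: S(add(Z, add(add(Z, Z), Z)))
  step 2: S(add(add(Z, Z), Z))
  step 3: S(add(Z, Z))
  step 4: SZ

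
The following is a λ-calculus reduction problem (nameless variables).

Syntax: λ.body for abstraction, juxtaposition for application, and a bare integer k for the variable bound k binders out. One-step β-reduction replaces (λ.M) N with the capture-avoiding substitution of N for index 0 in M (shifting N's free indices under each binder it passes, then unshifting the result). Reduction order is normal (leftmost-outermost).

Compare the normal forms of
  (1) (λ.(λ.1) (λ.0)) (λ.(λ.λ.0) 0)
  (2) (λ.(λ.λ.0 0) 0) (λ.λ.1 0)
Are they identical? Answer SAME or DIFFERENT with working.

Answer: DIFFERENT — A ⇓ λ.λ.0, B ⇓ λ.0 0

Working:
Term A:
  start: (λ.(λ.1) (λ.0)) (λ.(λ.λ.0) 0)
  step 1: (λ.λ.(λ.λ.0) 0) (λ.0)
  step 2: λ.(λ.λ.0) 0
  step 3: λ.λ.0

Term B:
  start: (λ.(λ.λ.0 0) 0) (λ.λ.1 0)
  step 1: (λ.λ.0 0) (λ.λ.1 0)
  step 2: λ.0 0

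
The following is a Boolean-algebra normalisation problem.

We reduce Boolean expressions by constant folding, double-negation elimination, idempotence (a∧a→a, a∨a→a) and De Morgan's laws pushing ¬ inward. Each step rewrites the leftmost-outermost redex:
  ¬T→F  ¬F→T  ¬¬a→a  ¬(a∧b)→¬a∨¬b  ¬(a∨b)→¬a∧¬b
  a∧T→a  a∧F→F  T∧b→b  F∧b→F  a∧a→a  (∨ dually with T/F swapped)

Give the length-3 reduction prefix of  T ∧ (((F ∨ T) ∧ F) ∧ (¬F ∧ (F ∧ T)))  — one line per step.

  start: T ∧ (((F ∨ T) ∧ F) ∧ (¬F ∧ (F ∧ T)))
  step 1: ((F ∨ T) ∧ F) ∧ (¬F ∧ (F ∧ T))
  step 2: F ∧ (¬F ∧ (F ∧ T))
  step 3: F

Answer: after 3 steps: F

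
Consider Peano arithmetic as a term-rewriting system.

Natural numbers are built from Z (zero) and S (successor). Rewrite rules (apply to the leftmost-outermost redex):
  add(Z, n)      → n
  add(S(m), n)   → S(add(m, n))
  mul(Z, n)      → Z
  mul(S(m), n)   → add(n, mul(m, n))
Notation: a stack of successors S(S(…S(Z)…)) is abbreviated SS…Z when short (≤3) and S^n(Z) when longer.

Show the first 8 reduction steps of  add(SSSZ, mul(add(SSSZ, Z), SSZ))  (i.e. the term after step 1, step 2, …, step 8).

Answer: after 8 steps: S(S(S(S(S(add(Z, mul(add(SSZ, Z), SSZ)))))))

Working:
  start: add(SSSZ, mul(add(SSSZ, Z), SSZ))
  step 1: S(add(SSZ, mul(add(SSSZ, Z), SSZ)))
  step 2: S(S(add(SZ, mul(add(SSSZ, Z), SSZ))))
  step 3: S(S(S(add(Z, mul(add(SSSZ, Z), SSZ)))))
  step 4: S(S(S(mul(add(SSSZ, Z), SSZ))))
  step 5: S(S(S(mul(S(add(SSZ, Z)), SSZ))))
  step 6: S(S(S(add(SSZ, mul(add(SSZ, Z), SSZ)))))
  step 7: S(S(S(S(add(SZ, mul(add(SSZ, Z), SSZ))))))
  step 8: S(S(S(S(S(add(Z, mul(add(SSZ, Z), SSZ)))))))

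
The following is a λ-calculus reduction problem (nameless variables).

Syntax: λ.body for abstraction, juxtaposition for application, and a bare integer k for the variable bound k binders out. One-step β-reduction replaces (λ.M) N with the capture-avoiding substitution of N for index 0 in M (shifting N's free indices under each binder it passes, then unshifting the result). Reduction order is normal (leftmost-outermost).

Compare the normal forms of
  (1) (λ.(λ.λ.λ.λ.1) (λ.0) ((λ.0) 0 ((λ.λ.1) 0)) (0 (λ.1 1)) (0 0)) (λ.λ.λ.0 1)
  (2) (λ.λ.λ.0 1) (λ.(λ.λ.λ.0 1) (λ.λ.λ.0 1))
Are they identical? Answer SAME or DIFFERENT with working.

Answer: SAME — A ⇓ λ.λ.0 1, B ⇓ λ.λ.0 1

Working:
Term A:
  start: (λ.(λ.λ.λ.λ.1) (λ.0) ((λ.0) 0 ((λ.λ.1) 0)) (0 (λ.1 1)) (0 0)) (λ.λ.λ.0 1)
  →1  (λ.λ.λ.λ.1) (λ.0) ((λ.0) (λ.λ.λ.0 1) ((λ.λ.1) (λ.λ.λ.0 1))) ((λ.λ.λ.0 1) (λ.(λ.λ.λ.0 1) (λ.λ.λ.0 1))) ((λ.λ.λ.0 1) (λ.λ.λ.0 1))
  →2  (λ.λ.λ.1) ((λ.0) (λ.λ.λ.0 1) ((λ.λ.1) (λ.λ.λ.0 1))) ((λ.λ.λ.0 1) (λ.(λ.λ.λ.0 1) (λ.λ.λ.0 1))) ((λ.λ.λ.0 1) (λ.λ.λ.0 1))
  →3  (λ.λ.1) ((λ.λ.λ.0 1) (λ.(λ.λ.λ.0 1) (λ.λ.λ.0 1))) ((λ.λ.λ.0 1) (λ.λ.λ.0 1))
  →4  (λ.(λ.λ.λ.0 1) (λ.(λ.λ.λ.0 1) (λ.λ.λ.0 1))) ((λ.λ.λ.0 1) (λ.λ.λ.0 1))
  →5  (λ.λ.λ.0 1) (λ.(λ.λ.λ.0 1) (λ.λ.λ.0 1))
  →6  λ.λ.0 1

Term B:
  start: (λ.λ.λ.0 1) (λ.(λ.λ.λ.0 1) (λ.λ.λ.0 1))
  →1  λ.λ.0 1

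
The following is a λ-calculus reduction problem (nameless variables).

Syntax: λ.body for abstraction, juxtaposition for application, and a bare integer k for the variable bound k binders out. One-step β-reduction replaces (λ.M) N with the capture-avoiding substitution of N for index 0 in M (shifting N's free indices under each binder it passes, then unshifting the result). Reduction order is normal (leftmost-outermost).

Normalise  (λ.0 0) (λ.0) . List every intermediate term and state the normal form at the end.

Answer: normal form = λ.0  (in 2 steps)

Working:
  start: (λ.0 0) (λ.0)
  →1  (λ.0) (λ.0)
  →2  λ.0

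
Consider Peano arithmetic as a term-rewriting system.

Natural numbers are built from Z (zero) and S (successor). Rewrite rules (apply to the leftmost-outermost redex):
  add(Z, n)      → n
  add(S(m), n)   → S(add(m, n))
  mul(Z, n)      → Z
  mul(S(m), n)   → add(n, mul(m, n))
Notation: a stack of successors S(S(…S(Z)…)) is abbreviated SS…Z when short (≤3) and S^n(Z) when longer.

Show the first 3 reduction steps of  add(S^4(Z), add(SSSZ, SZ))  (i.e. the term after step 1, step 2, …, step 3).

Answer: after 3 steps: S(S(S(add(SZ, add(SSSZ, SZ)))))

Working:
  start: add(S^4(Z), add(SSSZ, SZ))
  step 1: S(add(SSSZ, add(SSSZ, SZ)))
  step 2: S(S(add(SSZ, add(SSSZ, SZ))))
  step 3: S(S(S(add(SZ, add(SSSZ, SZ)))))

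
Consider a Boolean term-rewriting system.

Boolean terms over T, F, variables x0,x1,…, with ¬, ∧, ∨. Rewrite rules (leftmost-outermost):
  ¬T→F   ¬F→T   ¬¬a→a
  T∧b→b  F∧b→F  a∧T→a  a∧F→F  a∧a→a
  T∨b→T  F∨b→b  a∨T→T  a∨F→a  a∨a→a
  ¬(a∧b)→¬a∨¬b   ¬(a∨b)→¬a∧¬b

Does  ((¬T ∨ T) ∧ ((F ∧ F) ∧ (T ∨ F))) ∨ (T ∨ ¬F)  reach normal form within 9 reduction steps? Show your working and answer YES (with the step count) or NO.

  start: ((¬T ∨ T) ∧ ((F ∧ F) ∧ (T ∨ F))) ∨ (T ∨ ¬F)
  [1] (T ∧ ((F ∧ F) ∧ (T ∨ F))) ∨ (T ∨ ¬F)
  [2] ((F ∧ F) ∧ (T ∨ F)) ∨ (T ∨ ¬F)
  [3] (F ∧ (T ∨ F)) ∨ (T ∨ ¬F)
  [4] F ∨ (T ∨ ¬F)
  [5] T ∨ ¬F
  [6] T

Answer: YES — reaches normal form T in 6 ≤ 9 steps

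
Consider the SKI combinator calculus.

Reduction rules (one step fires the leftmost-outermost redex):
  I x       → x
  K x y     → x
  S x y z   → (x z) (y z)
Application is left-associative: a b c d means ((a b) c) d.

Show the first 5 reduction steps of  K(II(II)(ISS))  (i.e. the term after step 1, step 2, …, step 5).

Answer: after 5 steps: K(SS)

Derivation:
  start: K(II(II)(ISS))
  step 1: K(I(II)(ISS))
  step 2: K(II(ISS))
  step 3: K(I(ISS))
  step 4: K(ISS)
  step 5: K(SS)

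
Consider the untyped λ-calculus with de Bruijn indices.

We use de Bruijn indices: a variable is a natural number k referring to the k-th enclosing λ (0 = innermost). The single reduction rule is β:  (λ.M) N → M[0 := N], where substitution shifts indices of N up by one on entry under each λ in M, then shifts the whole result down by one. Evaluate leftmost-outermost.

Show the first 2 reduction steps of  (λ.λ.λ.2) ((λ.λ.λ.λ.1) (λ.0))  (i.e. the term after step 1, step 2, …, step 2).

Answer: after 2 steps: λ.λ.λ.λ.λ.1

Derivation:
  start: (λ.λ.λ.2) ((λ.λ.λ.λ.1) (λ.0))
  →1  λ.λ.(λ.λ.λ.λ.1) (λ.0)
  →2  λ.λ.λ.λ.λ.1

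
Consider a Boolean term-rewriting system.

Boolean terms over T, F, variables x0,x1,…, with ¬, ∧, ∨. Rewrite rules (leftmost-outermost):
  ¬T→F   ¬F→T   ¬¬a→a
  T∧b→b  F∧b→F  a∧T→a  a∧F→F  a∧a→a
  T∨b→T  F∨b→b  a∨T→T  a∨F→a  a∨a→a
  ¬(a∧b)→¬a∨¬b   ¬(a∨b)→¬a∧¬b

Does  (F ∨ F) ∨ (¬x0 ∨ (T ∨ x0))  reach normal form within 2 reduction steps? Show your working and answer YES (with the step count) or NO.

  start: (F ∨ F) ∨ (¬x0 ∨ (T ∨ x0))
  [1] F ∨ (¬x0 ∨ (T ∨ x0))
  [2] ¬x0 ∨ (T ∨ x0)

Answer: NO — after 2 steps the term is ¬x0 ∨ (T ∨ x0), not yet normal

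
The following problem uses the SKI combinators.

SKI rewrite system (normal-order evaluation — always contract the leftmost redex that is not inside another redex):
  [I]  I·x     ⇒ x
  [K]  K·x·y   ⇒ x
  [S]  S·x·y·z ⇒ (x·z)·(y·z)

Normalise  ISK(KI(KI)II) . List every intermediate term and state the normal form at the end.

Answer: normal form = SKI  (in 4 steps)

Reduction:
  start: ISK(KI(KI)II)
  [1] SK(KI(KI)II)
  [2] SK(III)
  [3] SK(II)
  [4] SKI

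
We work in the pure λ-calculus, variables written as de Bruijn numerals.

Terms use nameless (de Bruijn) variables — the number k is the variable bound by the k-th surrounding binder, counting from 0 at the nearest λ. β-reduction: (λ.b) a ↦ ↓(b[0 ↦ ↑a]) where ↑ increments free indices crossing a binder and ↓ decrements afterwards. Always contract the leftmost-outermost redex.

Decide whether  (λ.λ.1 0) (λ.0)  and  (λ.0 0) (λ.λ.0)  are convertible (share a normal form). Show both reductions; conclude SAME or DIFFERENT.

Term A:
  start: (λ.λ.1 0) (λ.0)
  [1] λ.(λ.0) 0
  [2] λ.0

Term B:
  start: (λ.0 0) (λ.λ.0)
  [1] (λ.λ.0) (λ.λ.0)
  [2] λ.0

Answer: SAME — A ⇓ λ.0, B ⇓ λ.0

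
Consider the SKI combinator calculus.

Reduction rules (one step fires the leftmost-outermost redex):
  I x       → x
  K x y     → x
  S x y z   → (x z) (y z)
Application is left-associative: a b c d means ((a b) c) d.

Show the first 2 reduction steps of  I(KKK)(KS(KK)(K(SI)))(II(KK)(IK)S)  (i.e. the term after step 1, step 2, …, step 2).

Answer: after 2 steps: K(KS(KK)(K(SI)))(II(KK)(IK)S)

Derivation:
  start: I(KKK)(KS(KK)(K(SI)))(II(KK)(IK)S)
  [1] KKK(KS(KK)(K(SI)))(II(KK)(IK)S)
  [2] K(KS(KK)(K(SI)))(II(KK)(IK)S)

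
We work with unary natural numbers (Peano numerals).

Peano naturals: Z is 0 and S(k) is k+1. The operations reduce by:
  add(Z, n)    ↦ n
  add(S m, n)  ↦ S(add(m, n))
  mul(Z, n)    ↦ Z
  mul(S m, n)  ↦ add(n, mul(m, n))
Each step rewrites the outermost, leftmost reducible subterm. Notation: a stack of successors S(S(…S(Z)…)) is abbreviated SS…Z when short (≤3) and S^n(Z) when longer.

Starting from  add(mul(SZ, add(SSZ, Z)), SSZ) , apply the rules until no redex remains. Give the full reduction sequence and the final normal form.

Answer: normal form = S^4(Z)  (in 11 steps)

Working:
  start: add(mul(SZ, add(SSZ, Z)), SSZ)
  →1  add(add(add(SSZ, Z), mul(Z, add(SSZ, Z))), SSZ)
  →2  add(add(S(add(SZ, Z)), mul(Z, add(SSZ, Z))), SSZ)
  →3  add(S(add(add(SZ, Z), mul(Z, add(SSZ, Z)))), SSZ)
  →4  S(add(add(add(SZ, Z), mul(Z, add(SSZ, Z))), SSZ))
  →5  S(add(add(S(add(Z, Z)), mul(Z, add(SSZ, Z))), SSZ))
  →6  S(add(S(add(add(Z, Z), mul(Z, add(SSZ, Z)))), SSZ))
  →7  S(S(add(add(add(Z, Z), mul(Z, add(SSZ, Z))), SSZ)))
  →8  S(S(add(add(Z, mul(Z, add(SSZ, Z))), SSZ)))
  →9  S(S(add(mul(Z, add(SSZ, Z)), SSZ)))
  →10  S(S(add(Z, SSZ)))
  →11  S^4(Z)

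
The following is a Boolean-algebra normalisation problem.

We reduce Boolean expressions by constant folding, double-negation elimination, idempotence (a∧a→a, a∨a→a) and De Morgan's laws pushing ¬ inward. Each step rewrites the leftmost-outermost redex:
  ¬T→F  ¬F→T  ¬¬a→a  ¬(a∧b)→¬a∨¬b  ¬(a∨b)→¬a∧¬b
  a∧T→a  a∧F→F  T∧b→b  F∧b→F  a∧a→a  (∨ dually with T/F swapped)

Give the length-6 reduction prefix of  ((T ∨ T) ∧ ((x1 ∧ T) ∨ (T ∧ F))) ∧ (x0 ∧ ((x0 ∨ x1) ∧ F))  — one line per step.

Answer: after 6 steps: x1 ∧ (x0 ∧ F)

Working:
  start: ((T ∨ T) ∧ ((x1 ∧ T) ∨ (T ∧ F))) ∧ (x0 ∧ ((x0 ∨ x1) ∧ F))
  step 1: (T ∧ ((x1 ∧ T) ∨ (T ∧ F))) ∧ (x0 ∧ ((x0 ∨ x1) ∧ F))
  step 2: ((x1 ∧ T) ∨ (T ∧ F)) ∧ (x0 ∧ ((x0 ∨ x1) ∧ F))
  step 3: (x1 ∨ (T ∧ F)) ∧ (x0 ∧ ((x0 ∨ x1) ∧ F))
  step 4: (x1 ∨ F) ∧ (x0 ∧ ((x0 ∨ x1) ∧ F))
  step 5: x1 ∧ (x0 ∧ ((x0 ∨ x1) ∧ F))
  step 6: x1 ∧ (x0 ∧ F)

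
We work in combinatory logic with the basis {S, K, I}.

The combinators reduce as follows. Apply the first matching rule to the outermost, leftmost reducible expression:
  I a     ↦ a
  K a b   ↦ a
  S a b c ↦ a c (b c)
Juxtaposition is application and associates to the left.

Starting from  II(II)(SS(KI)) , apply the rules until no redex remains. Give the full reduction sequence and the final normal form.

Answer: normal form = SS(KI)  (in 4 steps)

Derivation:
  start: II(II)(SS(KI))
  →1  I(II)(SS(KI))
  →2  II(SS(KI))
  →3  I(SS(KI))
  →4  SS(KI)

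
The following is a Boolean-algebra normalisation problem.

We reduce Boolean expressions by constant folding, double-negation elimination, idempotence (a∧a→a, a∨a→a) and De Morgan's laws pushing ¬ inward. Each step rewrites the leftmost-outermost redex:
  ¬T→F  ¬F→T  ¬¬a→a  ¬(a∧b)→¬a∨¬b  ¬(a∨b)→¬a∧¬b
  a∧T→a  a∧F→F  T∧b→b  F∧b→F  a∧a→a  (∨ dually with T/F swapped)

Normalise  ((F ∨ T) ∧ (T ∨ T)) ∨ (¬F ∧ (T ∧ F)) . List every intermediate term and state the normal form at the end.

Answer: normal form = T  (in 4 steps)

Derivation:
  start: ((F ∨ T) ∧ (T ∨ T)) ∨ (¬F ∧ (T ∧ F))
  →1  (T ∧ (T ∨ T)) ∨ (¬F ∧ (T ∧ F))
  →2  (T ∨ T) ∨ (¬F ∧ (T ∧ F))
  →3  T ∨ (¬F ∧ (T ∧ F))
  →4  T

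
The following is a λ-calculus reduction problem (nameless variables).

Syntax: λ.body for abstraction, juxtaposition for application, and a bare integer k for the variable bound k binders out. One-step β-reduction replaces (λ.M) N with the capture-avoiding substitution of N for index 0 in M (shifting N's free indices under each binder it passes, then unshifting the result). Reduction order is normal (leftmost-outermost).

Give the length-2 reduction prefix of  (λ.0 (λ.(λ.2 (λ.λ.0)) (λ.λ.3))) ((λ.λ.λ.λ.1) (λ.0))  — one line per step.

  start: (λ.0 (λ.(λ.2 (λ.λ.0)) (λ.λ.3))) ((λ.λ.λ.λ.1) (λ.0))
  step 1: (λ.λ.λ.λ.1) (λ.0) (λ.(λ.(λ.λ.λ.λ.1) (λ.0) (λ.λ.0)) (λ.λ.(λ.λ.λ.λ.1) (λ.0)))
  step 2: (λ.λ.λ.1) (λ.(λ.(λ.λ.λ.λ.1) (λ.0) (λ.λ.0)) (λ.λ.(λ.λ.λ.λ.1) (λ.0)))

Answer: after 2 steps: (λ.λ.λ.1) (λ.(λ.(λ.λ.λ.λ.1) (λ.0) (λ.λ.0)) (λ.λ.(λ.λ.λ.λ.1) (λ.0)))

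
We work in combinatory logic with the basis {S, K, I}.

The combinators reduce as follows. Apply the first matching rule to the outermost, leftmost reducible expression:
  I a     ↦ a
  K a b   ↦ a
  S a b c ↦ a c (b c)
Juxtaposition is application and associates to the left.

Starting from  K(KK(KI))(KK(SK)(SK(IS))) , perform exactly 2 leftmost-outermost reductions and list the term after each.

  start: K(KK(KI))(KK(SK)(SK(IS)))
  →1  KK(KI)
  →2  K

Answer: after 2 steps: K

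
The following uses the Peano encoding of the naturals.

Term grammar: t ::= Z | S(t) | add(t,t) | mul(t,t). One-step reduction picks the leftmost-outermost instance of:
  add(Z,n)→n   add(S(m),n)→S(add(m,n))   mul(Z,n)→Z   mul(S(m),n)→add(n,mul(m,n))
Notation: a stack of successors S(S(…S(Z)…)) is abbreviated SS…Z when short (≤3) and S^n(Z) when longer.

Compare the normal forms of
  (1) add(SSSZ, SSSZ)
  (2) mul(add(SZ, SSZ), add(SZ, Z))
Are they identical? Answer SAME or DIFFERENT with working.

Answer: DIFFERENT — A ⇓ S^6(Z), B ⇓ SSSZ

Derivation:
Term A:
  start: add(SSSZ, SSSZ)
  [1] S(add(SSZ, SSSZ))
  [2] S(S(add(SZ, SSSZ)))
  [3] S(S(S(add(Z, SSSZ))))
  [4] S^6(Z)

Term B:
  start: mul(add(SZ, SSZ), add(SZ, Z))
  [1] mul(S(add(Z, SSZ)), add(SZ, Z))
  [2] add(add(SZ, Z), mul(add(Z, SSZ), add(SZ, Z)))
  [3] add(S(add(Z, Z)), mul(add(Z, SSZ), add(SZ, Z)))
  [4] S(add(add(Z, Z), mul(add(Z, SSZ), add(SZ, Z))))
  [5] S(add(Z, mul(add(Z, SSZ), add(SZ, Z))))
  [6] S(mul(add(Z, SSZ), add(SZ, Z)))
  [7] S(mul(SSZ, add(SZ, Z)))
  [8] S(add(add(SZ, Z), mul(SZ, add(SZ, Z))))
  [9] S(add(S(add(Z, Z)), mul(SZ, add(SZ, Z))))
  [10] S(S(add(add(Z, Z), mul(SZ, add(SZ, Z)))))
  [11] S(S(add(Z, mul(SZ, add(SZ, Z)))))
  [12] S(S(mul(SZ, add(SZ, Z))))
  [13] S(S(add(add(SZ, Z), mul(Z, add(SZ, Z)))))
  [14] S(S(add(S(add(Z, Z)), mul(Z, add(SZ, Z)))))
  [15] S(S(S(add(add(Z, Z), mul(Z, add(SZ, Z))))))
  [16] S(S(S(add(Z, mul(Z, add(SZ, Z))))))
  [17] S(S(S(mul(Z, add(SZ, Z)))))
  [18] SSSZ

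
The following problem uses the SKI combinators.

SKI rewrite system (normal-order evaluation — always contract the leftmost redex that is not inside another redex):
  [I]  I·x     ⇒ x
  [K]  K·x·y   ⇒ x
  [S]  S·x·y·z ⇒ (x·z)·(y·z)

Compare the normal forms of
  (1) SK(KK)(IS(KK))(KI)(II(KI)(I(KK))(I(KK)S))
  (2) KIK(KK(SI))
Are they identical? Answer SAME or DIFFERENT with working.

Answer: DIFFERENT — A ⇓ KI, B ⇓ K

Working:
Term A:
  start: SK(KK)(IS(KK))(KI)(II(KI)(I(KK))(I(KK)S))
  →1  K(IS(KK))(KK(IS(KK)))(KI)(II(KI)(I(KK))(I(KK)S))
  →2  IS(KK)(KI)(II(KI)(I(KK))(I(KK)S))
  →3  S(KK)(KI)(II(KI)(I(KK))(I(KK)S))
  →4  KK(II(KI)(I(KK))(I(KK)S))(KI(II(KI)(I(KK))(I(KK)S)))
  →5  K(KI(II(KI)(I(KK))(I(KK)S)))
  →6  KI

Term B:
  start: KIK(KK(SI))
  →1  I(KK(SI))
  →2  KK(SI)
  →3  K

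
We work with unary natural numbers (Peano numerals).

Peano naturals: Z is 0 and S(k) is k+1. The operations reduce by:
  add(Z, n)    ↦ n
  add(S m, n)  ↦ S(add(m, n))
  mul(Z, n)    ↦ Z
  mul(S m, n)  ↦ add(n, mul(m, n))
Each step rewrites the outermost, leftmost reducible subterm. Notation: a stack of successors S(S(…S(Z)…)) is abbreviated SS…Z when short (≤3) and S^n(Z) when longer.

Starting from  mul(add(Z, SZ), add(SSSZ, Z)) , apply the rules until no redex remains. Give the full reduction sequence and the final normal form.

  start: mul(add(Z, SZ), add(SSSZ, Z))
  →1  mul(SZ, add(SSSZ, Z))
  →2  add(add(SSSZ, Z), mul(Z, add(SSSZ, Z)))
  →3  add(S(add(SSZ, Z)), mul(Z, add(SSSZ, Z)))
  →4  S(add(add(SSZ, Z), mul(Z, add(SSSZ, Z))))
  →5  S(add(S(add(SZ, Z)), mul(Z, add(SSSZ, Z))))
  →6  S(S(add(add(SZ, Z), mul(Z, add(SSSZ, Z)))))
  →7  S(S(add(S(add(Z, Z)), mul(Z, add(SSSZ, Z)))))
  →8  S(S(S(add(add(Z, Z), mul(Z, add(SSSZ, Z))))))
  →9  S(S(S(add(Z, mul(Z, add(SSSZ, Z))))))
  →10  S(S(S(mul(Z, add(SSSZ, Z)))))
  →11  SSSZ

Answer: normal form = SSSZ  (in 11 steps)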